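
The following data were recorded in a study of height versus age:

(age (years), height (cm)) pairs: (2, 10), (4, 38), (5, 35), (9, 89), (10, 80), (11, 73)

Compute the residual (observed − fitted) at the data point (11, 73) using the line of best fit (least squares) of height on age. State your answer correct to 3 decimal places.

n = 6, Σx = 41, Σy = 325, Σxy = 2751, Σx² = 347
Sxx = Σx² − (Σx)²/n = 347 − 280.166667 = 66.833333
Sxy = Σxy − (Σx)(Σy)/n = 2751 − 2220.833333 = 530.166667
b = Sxy/Sxx = 530.166667/66.833333 = 7.932668
a = ȳ − b·x̄ = 54.166667 − 7.932668·6.833333 = -0.039900
ŷ(11) = -0.039900 + 7.932668·11 = 87.219451
residual = y − ŷ = 73 − 87.219451 = -14.219451

-14.219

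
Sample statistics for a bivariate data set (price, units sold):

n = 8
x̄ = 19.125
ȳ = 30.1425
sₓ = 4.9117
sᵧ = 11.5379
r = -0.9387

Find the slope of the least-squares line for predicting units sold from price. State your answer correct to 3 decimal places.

-2.205

b = r · sᵧ/sₓ = -0.9387 · 11.5379/4.9117 = -2.205067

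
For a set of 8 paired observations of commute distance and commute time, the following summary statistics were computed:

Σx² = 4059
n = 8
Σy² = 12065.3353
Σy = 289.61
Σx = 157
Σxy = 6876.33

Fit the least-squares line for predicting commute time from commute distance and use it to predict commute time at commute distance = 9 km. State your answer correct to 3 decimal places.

Sxx = Σx² − (Σx)²/n = 4059 − 3081.125 = 977.875
Sxy = Σxy − (Σx)(Σy)/n = 6876.33 − 5683.59625 = 1192.73375
b = Sxy/Sxx = 1192.73375/977.875 = 1.219720
a = ȳ − b·x̄ = 36.20125 − 1.219720·19.625 = 12.264244
ŷ(9) = a + b·9 = 12.264244 + 1.219720·9 = 23.241724

23.242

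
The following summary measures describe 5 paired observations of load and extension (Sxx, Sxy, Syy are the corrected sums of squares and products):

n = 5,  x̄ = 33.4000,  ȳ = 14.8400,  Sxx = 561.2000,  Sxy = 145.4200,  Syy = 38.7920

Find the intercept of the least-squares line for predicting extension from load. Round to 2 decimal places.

b = Sxy/Sxx = 145.42/561.2 = 0.259123
a = ȳ − b·x̄ = 14.84 − 0.259123·33.4 = 6.185282

6.19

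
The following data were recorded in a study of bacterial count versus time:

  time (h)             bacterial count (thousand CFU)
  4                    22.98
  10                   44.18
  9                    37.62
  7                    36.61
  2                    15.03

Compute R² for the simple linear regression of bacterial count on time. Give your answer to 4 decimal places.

n = 5, Σx = 32, Σy = 156.42, Σxy = 1158.63, Σx² = 250, Σy² = 5461.4102
Sxx = Σx² − (Σx)²/n = 250 − 204.8 = 45.2
Sxy = Σxy − (Σx)(Σy)/n = 1158.63 − 1001.088 = 157.542
Syy = Σy² − (Σy)²/n = 5461.4102 − 4893.44328 = 567.96692
R² = Sxy²/(Sxx·Syy) = (157.542)²/(45.2·567.96692) = 0.966788

0.9668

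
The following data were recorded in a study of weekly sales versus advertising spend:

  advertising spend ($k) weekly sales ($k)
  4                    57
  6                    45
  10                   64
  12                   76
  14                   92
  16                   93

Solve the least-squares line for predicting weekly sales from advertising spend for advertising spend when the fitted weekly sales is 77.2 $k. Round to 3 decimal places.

11.899

n = 6, Σx = 62, Σy = 427, Σxy = 4826, Σx² = 748
Sxx = Σx² − (Σx)²/n = 748 − 640.666667 = 107.333333
Sxy = Σxy − (Σx)(Σy)/n = 4826 − 4412.333333 = 413.666667
b = Sxy/Sxx = 413.666667/107.333333 = 3.854037
a = ȳ − b·x̄ = 71.166667 − 3.854037·10.333333 = 31.341615
Set a + b·x = 77.2: x = (77.2 − 31.341615) / 3.854037 = 11.898791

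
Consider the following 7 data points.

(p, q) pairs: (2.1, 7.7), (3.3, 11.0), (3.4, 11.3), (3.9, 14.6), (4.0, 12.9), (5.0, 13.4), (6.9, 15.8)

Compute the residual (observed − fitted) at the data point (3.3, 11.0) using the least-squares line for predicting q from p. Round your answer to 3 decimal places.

-0.180

n = 7, Σx = 28.6, Σy = 86.7, Σxy = 375.45, Σx² = 130.68
Sxx = Σx² − (Σx)²/n = 130.68 − 116.851429 = 13.828571
Sxy = Σxy − (Σx)(Σy)/n = 375.45 − 354.231429 = 21.218571
b = Sxy/Sxx = 21.218571/13.828571 = 1.534401
a = ȳ − b·x̄ = 12.385714 − 1.534401·4.085714 = 6.116591
ŷ(3.3) = 6.116591 + 1.534401·3.3 = 11.180114
residual = y − ŷ = 11.0 − 11.180114 = -0.180114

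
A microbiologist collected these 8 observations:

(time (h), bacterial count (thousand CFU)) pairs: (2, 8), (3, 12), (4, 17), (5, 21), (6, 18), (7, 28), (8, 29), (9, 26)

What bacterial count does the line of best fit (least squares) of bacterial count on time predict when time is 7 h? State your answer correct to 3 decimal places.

n = 8, Σx = 44, Σy = 159, Σxy = 995, Σx² = 284
Sxx = Σx² − (Σx)²/n = 284 − 242 = 42
Sxy = Σxy − (Σx)(Σy)/n = 995 − 874.5 = 120.5
b = Sxy/Sxx = 120.5/42 = 2.869048
a = ȳ − b·x̄ = 19.875 − 2.869048·5.5 = 4.095238
ŷ(7) = a + b·7 = 4.095238 + 2.869048·7 = 24.178571

24.179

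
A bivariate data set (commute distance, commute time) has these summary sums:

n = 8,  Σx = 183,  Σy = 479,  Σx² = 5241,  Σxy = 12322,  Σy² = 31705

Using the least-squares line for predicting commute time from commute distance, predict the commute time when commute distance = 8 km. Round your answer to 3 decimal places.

Sxx = Σx² − (Σx)²/n = 5241 − 4186.125 = 1054.875
Sxy = Σxy − (Σx)(Σy)/n = 12322 − 10957.125 = 1364.875
b = Sxy/Sxx = 1364.875/1054.875 = 1.293874
a = ȳ − b·x̄ = 59.875 − 1.293874·22.875 = 30.277640
ŷ(8) = a + b·8 = 30.277640 + 1.293874·8 = 40.628629

40.629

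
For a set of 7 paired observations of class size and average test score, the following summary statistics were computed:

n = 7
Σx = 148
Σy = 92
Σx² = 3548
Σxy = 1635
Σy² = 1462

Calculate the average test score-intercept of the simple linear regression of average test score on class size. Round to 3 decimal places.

Sxx = Σx² − (Σx)²/n = 3548 − 3129.142857 = 418.857143
Sxy = Σxy − (Σx)(Σy)/n = 1635 − 1945.142857 = -310.142857
b = Sxy/Sxx = -310.142857/418.857143 = -0.740450
a = ȳ − b·x̄ = 13.142857 − (-0.740450)·21.142857 = 28.798090

28.798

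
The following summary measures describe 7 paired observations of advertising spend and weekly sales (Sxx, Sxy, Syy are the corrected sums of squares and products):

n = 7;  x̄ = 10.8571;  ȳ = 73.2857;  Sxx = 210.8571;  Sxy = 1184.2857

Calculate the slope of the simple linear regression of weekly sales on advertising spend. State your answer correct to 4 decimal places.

5.6165

b = Sxy/Sxx = 1184.2857/210.8571 = 5.616532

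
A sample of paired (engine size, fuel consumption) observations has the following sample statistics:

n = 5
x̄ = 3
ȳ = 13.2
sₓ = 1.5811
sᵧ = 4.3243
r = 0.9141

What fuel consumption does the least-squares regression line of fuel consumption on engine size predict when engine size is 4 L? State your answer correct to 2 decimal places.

15.70

b = r · sᵧ/sₓ = 0.9141 · 4.3243/1.5811 = 2.500059
a = ȳ − b·x̄ = 13.2 − 2.500059·3 = 5.699824
ŷ(4) = a + b·4 = 5.699824 + 2.500059·4 = 15.700059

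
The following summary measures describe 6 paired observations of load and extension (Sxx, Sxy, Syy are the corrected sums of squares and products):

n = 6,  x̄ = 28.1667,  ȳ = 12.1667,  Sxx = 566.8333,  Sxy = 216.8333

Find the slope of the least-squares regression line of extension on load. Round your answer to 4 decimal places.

0.3825

b = Sxy/Sxx = 216.8333/566.8333 = 0.382535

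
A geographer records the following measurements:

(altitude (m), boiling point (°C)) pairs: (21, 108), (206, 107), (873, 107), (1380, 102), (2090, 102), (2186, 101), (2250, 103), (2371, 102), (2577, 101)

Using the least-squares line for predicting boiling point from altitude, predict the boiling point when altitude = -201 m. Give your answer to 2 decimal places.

108.37

n = 9, Σx = 13954, Σy = 933, Σxy = 1426316, Σx² = 29181172
Sxx = Σx² − (Σx)²/n = 29181172 − 21634901.777778 = 7546270.222222
Sxy = Σxy − (Σx)(Σy)/n = 1426316 − 1446564.666667 = -20248.666667
b = Sxy/Sxx = -20248.666667/7546270.222222 = -0.002683
a = ȳ − b·x̄ = 103.666667 − (-0.002683)·1550.444444 = 107.826925
ŷ(-201) = a + b·-201 = 107.826925 + (-0.002683)·(-201) = 108.366262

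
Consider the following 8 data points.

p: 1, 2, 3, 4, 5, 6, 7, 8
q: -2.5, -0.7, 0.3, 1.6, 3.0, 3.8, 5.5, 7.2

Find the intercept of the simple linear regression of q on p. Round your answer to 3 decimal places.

n = 8, Σx = 36, Σy = 18.2, Σxy = 137.3, Σx² = 204
Sxx = Σx² − (Σx)²/n = 204 − 162 = 42
Sxy = Σxy − (Σx)(Σy)/n = 137.3 − 81.9 = 55.4
b = Sxy/Sxx = 55.4/42 = 1.319048
a = ȳ − b·x̄ = 2.275 − 1.319048·4.5 = -3.660714

-3.661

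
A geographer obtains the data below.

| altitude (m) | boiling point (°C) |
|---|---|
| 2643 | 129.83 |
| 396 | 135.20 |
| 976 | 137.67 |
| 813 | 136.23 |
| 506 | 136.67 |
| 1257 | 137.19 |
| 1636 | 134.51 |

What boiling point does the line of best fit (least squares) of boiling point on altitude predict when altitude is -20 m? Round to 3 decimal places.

138.612

n = 7, Σx = 8227, Σy = 947.3, Σxy = 1103462.01, Σx² = 13268391
Sxx = Σx² − (Σx)²/n = 13268391 − 9669075.571429 = 3599315.428571
Sxy = Σxy − (Σx)(Σy)/n = 1103462.01 − 1113348.157143 = -9886.147143
b = Sxy/Sxx = -9886.147143/3599315.428571 = -0.002747
a = ȳ − b·x̄ = 135.328571 − (-0.002747)·1175.285714 = 138.556698
ŷ(-20) = a + b·-20 = 138.556698 + (-0.002747)·(-20) = 138.611632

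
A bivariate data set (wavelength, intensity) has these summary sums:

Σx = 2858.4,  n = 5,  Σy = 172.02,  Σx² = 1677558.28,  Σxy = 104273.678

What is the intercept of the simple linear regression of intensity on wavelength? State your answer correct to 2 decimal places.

-43.63

Sxx = Σx² − (Σx)²/n = 1677558.28 − 1634090.112 = 43468.168
Sxy = Σxy − (Σx)(Σy)/n = 104273.678 − 98340.3936 = 5933.2844
b = Sxy/Sxx = 5933.2844/43468.168 = 0.136497
a = ȳ − b·x̄ = 34.404 − 0.136497·571.68 = -43.628735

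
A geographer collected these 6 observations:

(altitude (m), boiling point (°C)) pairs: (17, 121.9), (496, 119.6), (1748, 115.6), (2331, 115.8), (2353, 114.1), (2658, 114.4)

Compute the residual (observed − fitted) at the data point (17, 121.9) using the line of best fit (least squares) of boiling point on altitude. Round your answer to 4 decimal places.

n = 6, Σx = 9603, Σy = 701.4, Σxy = 1105945, Σx² = 21336943
Sxx = Σx² − (Σx)²/n = 21336943 − 15369601.5 = 5967341.5
Sxy = Σxy − (Σx)(Σy)/n = 1105945 − 1122590.7 = -16645.7
b = Sxy/Sxx = -16645.7/5967341.5 = -0.002789
a = ȳ − b·x̄ = 116.9 − (-0.002789)·1600.5 = 121.364541
ŷ(17) = 121.364541 + (-0.002789)·17 = 121.317120
residual = y − ŷ = 121.9 − 121.317120 = 0.582880

0.5829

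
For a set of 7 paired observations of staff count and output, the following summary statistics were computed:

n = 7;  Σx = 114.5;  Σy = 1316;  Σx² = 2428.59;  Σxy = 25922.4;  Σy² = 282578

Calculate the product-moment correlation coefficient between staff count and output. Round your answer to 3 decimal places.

0.994

Sxx = Σx² − (Σx)²/n = 2428.59 − 1872.892857 = 555.697143
Sxy = Σxy − (Σx)(Σy)/n = 25922.4 − 21526 = 4396.4
Syy = Σy² − (Σy)²/n = 282578 − 247408 = 35170
r = Sxy/√(Sxx·Syy) = 4396.4/√(19543868.514286) = 4396.4/4420.844774 = 0.994471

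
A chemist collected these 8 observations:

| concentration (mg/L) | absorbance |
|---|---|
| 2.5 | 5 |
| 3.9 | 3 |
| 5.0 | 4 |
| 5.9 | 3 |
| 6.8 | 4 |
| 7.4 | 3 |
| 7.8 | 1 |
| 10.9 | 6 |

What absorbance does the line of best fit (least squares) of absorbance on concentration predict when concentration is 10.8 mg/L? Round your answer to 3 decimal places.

n = 8, Σx = 50.2, Σy = 29, Σxy = 184.5, Σx² = 361.92
Sxx = Σx² − (Σx)²/n = 361.92 − 315.005 = 46.915
Sxy = Σxy − (Σx)(Σy)/n = 184.5 − 181.975 = 2.525
b = Sxy/Sxx = 2.525/46.915 = 0.053821
a = ȳ − b·x̄ = 3.625 − 0.053821·6.275 = 3.287275
ŷ(10.8) = a + b·10.8 = 3.287275 + 0.053821·10.8 = 3.868539

3.869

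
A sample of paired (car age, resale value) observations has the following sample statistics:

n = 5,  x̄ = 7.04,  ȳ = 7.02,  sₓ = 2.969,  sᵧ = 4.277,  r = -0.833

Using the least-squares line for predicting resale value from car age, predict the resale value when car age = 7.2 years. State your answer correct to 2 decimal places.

b = r · sᵧ/sₓ = -0.833 · 4.277/2.969 = -1.199980
a = ȳ − b·x̄ = 7.02 − (-1.199980)·7.04 = 15.467860
ŷ(7.2) = a + b·7.2 = 15.467860 + (-1.199980)·7.2 = 6.828003

6.83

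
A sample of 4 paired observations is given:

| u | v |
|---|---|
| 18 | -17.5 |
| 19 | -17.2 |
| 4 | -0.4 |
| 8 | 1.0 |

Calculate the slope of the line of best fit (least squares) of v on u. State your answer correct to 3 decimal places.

n = 4, Σx = 49, Σy = -34.1, Σxy = -635.4, Σx² = 765
Sxx = Σx² − (Σx)²/n = 765 − 600.25 = 164.75
Sxy = Σxy − (Σx)(Σy)/n = -635.4 − (-417.725) = -217.675
b = Sxy/Sxx = -217.675/164.75 = -1.321244

-1.321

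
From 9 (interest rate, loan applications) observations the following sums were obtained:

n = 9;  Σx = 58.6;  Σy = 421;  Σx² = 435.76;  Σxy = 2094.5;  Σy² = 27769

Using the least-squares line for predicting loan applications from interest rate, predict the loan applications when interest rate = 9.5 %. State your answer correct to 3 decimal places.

Sxx = Σx² − (Σx)²/n = 435.76 − 381.551111 = 54.208889
Sxy = Σxy − (Σx)(Σy)/n = 2094.5 − 2741.177778 = -646.677778
b = Sxy/Sxx = -646.677778/54.208889 = -11.929368
a = ȳ − b·x̄ = 46.777778 − (-11.929368)·6.511111 = 124.451218
ŷ(9.5) = a + b·9.5 = 124.451218 + (-11.929368)·9.5 = 11.122223

11.122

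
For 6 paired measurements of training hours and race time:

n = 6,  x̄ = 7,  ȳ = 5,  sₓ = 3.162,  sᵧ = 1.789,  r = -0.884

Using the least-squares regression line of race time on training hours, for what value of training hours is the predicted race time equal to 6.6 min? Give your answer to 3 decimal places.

3.801

b = r · sᵧ/sₓ = -0.884 · 1.789/3.162 = -0.500151
a = ȳ − b·x̄ = 5 − (-0.500151)·7 = 8.501054
Set a + b·x = 6.6: x = (6.6 − 8.501054) / (-0.500151) = 3.800963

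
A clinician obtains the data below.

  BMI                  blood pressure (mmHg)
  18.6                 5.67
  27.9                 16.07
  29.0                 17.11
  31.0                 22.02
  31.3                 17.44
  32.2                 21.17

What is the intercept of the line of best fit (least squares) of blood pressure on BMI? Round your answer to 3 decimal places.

-15.196

n = 6, Σx = 170, Σy = 99.48, Σxy = 2960.171, Σx² = 4942.9
Sxx = Σx² − (Σx)²/n = 4942.9 − 4816.666667 = 126.233333
Sxy = Σxy − (Σx)(Σy)/n = 2960.171 − 2818.6 = 141.571
b = Sxy/Sxx = 141.571/126.233333 = 1.121503
a = ȳ − b·x̄ = 16.58 − 1.121503·28.333333 = -15.195904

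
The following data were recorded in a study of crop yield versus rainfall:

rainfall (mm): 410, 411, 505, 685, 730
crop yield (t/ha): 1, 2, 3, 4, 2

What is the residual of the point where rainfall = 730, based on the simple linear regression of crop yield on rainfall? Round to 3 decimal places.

n = 5, Σx = 2741, Σy = 12, Σxy = 6947, Σx² = 1594171
Sxx = Σx² − (Σx)²/n = 1594171 − 1502616.2 = 91554.8
Sxy = Σxy − (Σx)(Σy)/n = 6947 − 6578.4 = 368.6
b = Sxy/Sxx = 368.6/91554.8 = 0.004026
a = ȳ − b·x̄ = 2.4 − 0.004026·548.2 = 0.192945
ŷ(730) = 0.192945 + 0.004026·730 = 3.131928
residual = y − ŷ = 2 − 3.131928 = -1.131928

-1.132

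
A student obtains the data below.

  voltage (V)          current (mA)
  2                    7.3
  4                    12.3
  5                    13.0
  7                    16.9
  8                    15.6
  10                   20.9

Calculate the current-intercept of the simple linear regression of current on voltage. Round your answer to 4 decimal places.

n = 6, Σx = 36, Σy = 86, Σxy = 580.9, Σx² = 258
Sxx = Σx² − (Σx)²/n = 258 − 216 = 42
Sxy = Σxy − (Σx)(Σy)/n = 580.9 − 516 = 64.9
b = Sxy/Sxx = 64.9/42 = 1.545238
a = ȳ − b·x̄ = 14.333333 − 1.545238·6 = 5.061905

5.0619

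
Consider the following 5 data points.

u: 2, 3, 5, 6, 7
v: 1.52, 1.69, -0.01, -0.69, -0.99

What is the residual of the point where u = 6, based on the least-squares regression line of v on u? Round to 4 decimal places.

-0.1799

n = 5, Σx = 23, Σy = 1.52, Σxy = -3.01, Σx² = 123
Sxx = Σx² − (Σx)²/n = 123 − 105.8 = 17.2
Sxy = Σxy − (Σx)(Σy)/n = -3.01 − 6.992 = -10.002
b = Sxy/Sxx = -10.002/17.2 = -0.581512
a = ȳ − b·x̄ = 0.304 − (-0.581512)·4.6 = 2.978953
ŷ(6) = 2.978953 + (-0.581512)·6 = -0.510116
residual = y − ŷ = -0.69 − (-0.510116) = -0.179884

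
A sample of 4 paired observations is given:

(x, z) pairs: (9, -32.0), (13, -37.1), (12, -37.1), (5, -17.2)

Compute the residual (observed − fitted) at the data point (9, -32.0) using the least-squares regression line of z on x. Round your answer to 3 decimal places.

-3.054

n = 4, Σx = 39, Σy = -123.4, Σxy = -1301.5, Σx² = 419
Sxx = Σx² − (Σx)²/n = 419 − 380.25 = 38.75
Sxy = Σxy − (Σx)(Σy)/n = -1301.5 − (-1203.15) = -98.35
b = Sxy/Sxx = -98.35/38.75 = -2.538065
a = ȳ − b·x̄ = -30.85 − (-2.538065)·9.75 = -6.103871
ŷ(9) = -6.103871 + (-2.538065)·9 = -28.946452
residual = y − ŷ = -32.0 − (-28.946452) = -3.053548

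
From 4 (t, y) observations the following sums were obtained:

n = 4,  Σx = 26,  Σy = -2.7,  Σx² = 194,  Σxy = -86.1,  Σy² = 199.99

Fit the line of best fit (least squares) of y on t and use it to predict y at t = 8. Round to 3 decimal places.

-4.788

Sxx = Σx² − (Σx)²/n = 194 − 169 = 25
Sxy = Σxy − (Σx)(Σy)/n = -86.1 − (-17.55) = -68.55
b = Sxy/Sxx = -68.55/25 = -2.742
a = ȳ − b·x̄ = -0.675 − (-2.742)·6.5 = 17.148
ŷ(8) = a + b·8 = 17.148 + (-2.742)·8 = -4.788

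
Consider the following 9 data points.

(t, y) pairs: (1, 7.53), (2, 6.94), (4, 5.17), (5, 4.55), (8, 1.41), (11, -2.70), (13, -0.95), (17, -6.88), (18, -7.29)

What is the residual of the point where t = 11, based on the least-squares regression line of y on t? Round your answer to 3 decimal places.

n = 9, Σx = 79, Σy = 7.78, Σxy = -214.11, Σx² = 1013
Sxx = Σx² − (Σx)²/n = 1013 − 693.444444 = 319.555556
Sxy = Σxy − (Σx)(Σy)/n = -214.11 − 68.291111 = -282.401111
b = Sxy/Sxx = -282.401111/319.555556 = -0.883731
a = ȳ − b·x̄ = 0.864444 − (-0.883731)·8.777778 = 8.621638
ŷ(11) = 8.621638 + (-0.883731)·11 = -1.099402
residual = y − ŷ = -2.70 − (-1.099402) = -1.600598

-1.601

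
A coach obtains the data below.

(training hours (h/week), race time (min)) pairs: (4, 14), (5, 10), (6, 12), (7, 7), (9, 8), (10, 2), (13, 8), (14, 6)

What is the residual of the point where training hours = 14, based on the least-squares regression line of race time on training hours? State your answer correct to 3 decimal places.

1.282

n = 8, Σx = 68, Σy = 67, Σxy = 507, Σx² = 672
Sxx = Σx² − (Σx)²/n = 672 − 578 = 94
Sxy = Σxy − (Σx)(Σy)/n = 507 − 569.5 = -62.5
b = Sxy/Sxx = -62.5/94 = -0.664894
a = ȳ − b·x̄ = 8.375 − (-0.664894)·8.5 = 14.026596
ŷ(14) = 14.026596 + (-0.664894)·14 = 4.718085
residual = y − ŷ = 6 − 4.718085 = 1.281915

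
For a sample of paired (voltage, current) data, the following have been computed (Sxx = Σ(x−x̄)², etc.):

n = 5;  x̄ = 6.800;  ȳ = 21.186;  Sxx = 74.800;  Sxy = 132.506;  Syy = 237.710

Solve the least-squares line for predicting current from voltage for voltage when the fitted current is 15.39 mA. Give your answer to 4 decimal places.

3.5281

b = Sxy/Sxx = 132.506/74.8 = 1.771471
a = ȳ − b·x̄ = 21.186 − 1.771471·6.8 = 9.14
Set a + b·x = 15.39: x = (15.39 − 9.14) / 1.771471 = 3.528142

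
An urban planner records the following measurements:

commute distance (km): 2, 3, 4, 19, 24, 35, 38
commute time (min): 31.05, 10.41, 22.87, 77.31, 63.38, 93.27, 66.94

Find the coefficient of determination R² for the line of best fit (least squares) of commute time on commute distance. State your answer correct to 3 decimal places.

0.756

n = 7, Σx = 125, Σy = 365.23, Σxy = 8982.99, Σx² = 3635, Σy² = 24769.6245
Sxx = Σx² − (Σx)²/n = 3635 − 2232.142857 = 1402.857143
Sxy = Σxy − (Σx)(Σy)/n = 8982.99 − 6521.964286 = 2461.025714
Syy = Σy² − (Σy)²/n = 24769.6245 − 19056.136129 = 5713.488371
R² = Sxy²/(Sxx·Syy) = (2461.025714)²/(1402.857143·5713.488371) = 0.755644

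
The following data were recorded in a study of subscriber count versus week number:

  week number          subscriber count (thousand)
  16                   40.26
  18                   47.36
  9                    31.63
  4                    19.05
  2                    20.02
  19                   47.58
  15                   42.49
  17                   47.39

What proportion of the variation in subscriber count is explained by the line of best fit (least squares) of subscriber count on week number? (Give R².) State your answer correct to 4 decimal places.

0.9717

n = 8, Σx = 100, Σy = 295.78, Σxy = 4244.55, Σx² = 1556, Σy² = 11943.0656
Sxx = Σx² − (Σx)²/n = 1556 − 1250 = 306
Sxy = Σxy − (Σx)(Σy)/n = 4244.55 − 3697.25 = 547.3
Syy = Σy² − (Σy)²/n = 11943.0656 − 10935.72605 = 1007.33955
R² = Sxy²/(Sxx·Syy) = (547.3)²/(306·1007.33955) = 0.971748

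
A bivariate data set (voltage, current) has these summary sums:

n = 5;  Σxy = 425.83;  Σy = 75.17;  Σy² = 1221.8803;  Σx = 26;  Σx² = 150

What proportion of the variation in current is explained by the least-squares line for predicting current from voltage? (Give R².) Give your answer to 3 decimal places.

Sxx = Σx² − (Σx)²/n = 150 − 135.2 = 14.8
Sxy = Σxy − (Σx)(Σy)/n = 425.83 − 390.884 = 34.946
Syy = Σy² − (Σy)²/n = 1221.8803 − 1130.10578 = 91.77452
R² = Sxy²/(Sxx·Syy) = (34.946)²/(14.8·91.77452) = 0.899106

0.899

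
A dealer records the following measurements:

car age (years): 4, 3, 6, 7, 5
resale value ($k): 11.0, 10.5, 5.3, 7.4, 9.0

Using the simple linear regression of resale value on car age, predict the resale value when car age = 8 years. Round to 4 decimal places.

n = 5, Σx = 25, Σy = 43.2, Σxy = 204.1, Σx² = 135
Sxx = Σx² − (Σx)²/n = 135 − 125 = 10
Sxy = Σxy − (Σx)(Σy)/n = 204.1 − 216 = -11.9
b = Sxy/Sxx = -11.9/10 = -1.19
a = ȳ − b·x̄ = 8.64 − (-1.19)·5 = 14.59
ŷ(8) = a + b·8 = 14.59 + (-1.19)·8 = 5.07

5.0700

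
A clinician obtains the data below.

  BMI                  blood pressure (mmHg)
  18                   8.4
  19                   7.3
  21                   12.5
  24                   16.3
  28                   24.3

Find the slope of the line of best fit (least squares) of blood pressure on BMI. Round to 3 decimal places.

1.673

n = 5, Σx = 110, Σy = 68.8, Σxy = 1624, Σx² = 2486
Sxx = Σx² − (Σx)²/n = 2486 − 2420 = 66
Sxy = Σxy − (Σx)(Σy)/n = 1624 − 1513.6 = 110.4
b = Sxy/Sxx = 110.4/66 = 1.672727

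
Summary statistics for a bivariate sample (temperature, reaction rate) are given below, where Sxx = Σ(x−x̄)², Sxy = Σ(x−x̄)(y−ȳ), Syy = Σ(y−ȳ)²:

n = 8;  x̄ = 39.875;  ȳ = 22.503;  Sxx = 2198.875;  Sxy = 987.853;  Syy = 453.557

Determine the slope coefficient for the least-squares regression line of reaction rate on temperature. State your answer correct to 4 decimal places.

0.4493

b = Sxy/Sxx = 987.853/2198.875 = 0.449254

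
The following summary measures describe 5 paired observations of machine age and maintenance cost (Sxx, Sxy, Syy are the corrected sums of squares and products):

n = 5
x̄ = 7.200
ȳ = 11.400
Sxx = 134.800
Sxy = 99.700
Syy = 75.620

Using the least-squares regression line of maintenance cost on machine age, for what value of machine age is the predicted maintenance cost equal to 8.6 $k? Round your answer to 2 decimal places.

b = Sxy/Sxx = 99.7/134.8 = 0.739614
a = ȳ − b·x̄ = 11.4 − 0.739614·7.2 = 6.074777
Set a + b·x = 8.6: x = (8.6 − 6.074777) / 0.739614 = 3.414243

3.41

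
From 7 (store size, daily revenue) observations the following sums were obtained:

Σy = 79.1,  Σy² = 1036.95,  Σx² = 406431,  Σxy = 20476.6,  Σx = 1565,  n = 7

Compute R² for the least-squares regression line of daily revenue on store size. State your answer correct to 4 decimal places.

Sxx = Σx² − (Σx)²/n = 406431 − 349889.285714 = 56541.714286
Sxy = Σxy − (Σx)(Σy)/n = 20476.6 − 17684.5 = 2792.1
Syy = Σy² − (Σy)²/n = 1036.95 − 893.83 = 143.12
R² = Sxy²/(Sxx·Syy) = (2792.1)²/(56541.714286·143.12) = 0.963369

0.9634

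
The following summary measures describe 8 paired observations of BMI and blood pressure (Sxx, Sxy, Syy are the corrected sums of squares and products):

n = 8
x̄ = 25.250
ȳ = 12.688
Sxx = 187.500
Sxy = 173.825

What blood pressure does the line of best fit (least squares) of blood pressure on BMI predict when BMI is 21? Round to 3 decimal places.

8.748

b = Sxy/Sxx = 173.825/187.5 = 0.927067
a = ȳ − b·x̄ = 12.688 − 0.927067·25.25 = -10.720433
ŷ(21) = a + b·21 = -10.720433 + 0.927067·21 = 8.747967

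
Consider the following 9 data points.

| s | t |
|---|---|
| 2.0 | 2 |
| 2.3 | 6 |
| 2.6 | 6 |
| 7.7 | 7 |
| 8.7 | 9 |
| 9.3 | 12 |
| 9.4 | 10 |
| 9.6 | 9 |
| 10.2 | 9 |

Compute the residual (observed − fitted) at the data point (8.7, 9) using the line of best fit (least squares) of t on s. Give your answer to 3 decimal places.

-0.067

n = 9, Σx = 61.8, Σy = 70, Σxy = 549.4, Σx² = 522.08
Sxx = Σx² − (Σx)²/n = 522.08 − 424.36 = 97.72
Sxy = Σxy − (Σx)(Σy)/n = 549.4 − 480.666667 = 68.733333
b = Sxy/Sxx = 68.733333/97.72 = 0.703370
a = ȳ − b·x̄ = 7.777778 − 0.703370·6.866667 = 2.947969
ŷ(8.7) = 2.947969 + 0.703370·8.7 = 9.067290
residual = y − ŷ = 9 − 9.067290 = -0.067290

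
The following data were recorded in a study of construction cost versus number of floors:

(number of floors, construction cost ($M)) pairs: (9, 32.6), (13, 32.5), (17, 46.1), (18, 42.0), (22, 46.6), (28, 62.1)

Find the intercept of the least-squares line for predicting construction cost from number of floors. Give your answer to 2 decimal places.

15.72

n = 6, Σx = 107, Σy = 261.9, Σxy = 5019.6, Σx² = 2131
Sxx = Σx² − (Σx)²/n = 2131 − 1908.166667 = 222.833333
Sxy = Σxy − (Σx)(Σy)/n = 5019.6 − 4670.55 = 349.05
b = Sxy/Sxx = 349.05/222.833333 = 1.566417
a = ȳ − b·x̄ = 43.65 − 1.566417·17.833333 = 15.715557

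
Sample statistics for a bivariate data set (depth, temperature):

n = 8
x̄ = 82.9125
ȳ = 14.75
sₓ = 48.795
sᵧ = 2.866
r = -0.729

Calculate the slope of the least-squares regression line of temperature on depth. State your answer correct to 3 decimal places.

b = r · sᵧ/sₓ = -0.729 · 2.866/48.795 = -0.042818

-0.043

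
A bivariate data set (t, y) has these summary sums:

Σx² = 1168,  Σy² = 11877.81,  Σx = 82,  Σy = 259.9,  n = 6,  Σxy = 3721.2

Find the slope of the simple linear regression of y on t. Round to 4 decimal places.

3.5754

Sxx = Σx² − (Σx)²/n = 1168 − 1120.666667 = 47.333333
Sxy = Σxy − (Σx)(Σy)/n = 3721.2 − 3551.966667 = 169.233333
b = Sxy/Sxx = 169.233333/47.333333 = 3.575352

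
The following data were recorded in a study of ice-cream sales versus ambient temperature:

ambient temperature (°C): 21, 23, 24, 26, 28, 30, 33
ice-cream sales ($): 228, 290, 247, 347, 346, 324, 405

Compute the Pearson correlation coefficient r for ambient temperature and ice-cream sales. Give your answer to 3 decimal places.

0.887

n = 7, Σx = 185, Σy = 2187, Σxy = 59181, Σx² = 4995, Σy² = 706219
Sxx = Σx² − (Σx)²/n = 4995 − 4889.285714 = 105.714286
Sxy = Σxy − (Σx)(Σy)/n = 59181 − 57799.285714 = 1381.714286
Syy = Σy² − (Σy)²/n = 706219 − 683281.285714 = 22937.714286
r = Sxy/√(Sxx·Syy) = 1381.714286/√(2424844.081633) = 1381.714286/1557.191087 = 0.887312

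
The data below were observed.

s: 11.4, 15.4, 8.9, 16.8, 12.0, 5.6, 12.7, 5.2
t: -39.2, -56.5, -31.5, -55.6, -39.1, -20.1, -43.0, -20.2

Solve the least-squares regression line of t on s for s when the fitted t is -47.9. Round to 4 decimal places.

13.9759

n = 8, Σx = 88, Σy = -305.2, Σxy = -3764.31, Σx² = 1092.26
Sxx = Σx² − (Σx)²/n = 1092.26 − 968 = 124.26
Sxy = Σxy − (Σx)(Σy)/n = -3764.31 − (-3357.2) = -407.11
b = Sxy/Sxx = -407.11/124.26 = -3.276276
a = ȳ − b·x̄ = -38.15 − (-3.276276)·11 = -2.110969
Set a + b·x = -47.9: x = (-47.9 − (-2.110969)) / (-3.276276) = 13.975940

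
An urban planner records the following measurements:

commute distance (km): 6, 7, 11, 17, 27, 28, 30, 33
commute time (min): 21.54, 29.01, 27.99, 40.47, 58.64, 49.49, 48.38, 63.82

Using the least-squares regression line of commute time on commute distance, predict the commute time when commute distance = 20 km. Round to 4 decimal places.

n = 8, Σx = 159, Σy = 339.34, Σxy = 7854.65, Σx² = 3997
Sxx = Σx² − (Σx)²/n = 3997 − 3160.125 = 836.875
Sxy = Σxy − (Σx)(Σy)/n = 7854.65 − 6744.3825 = 1110.2675
b = Sxy/Sxx = 1110.2675/836.875 = 1.326683
a = ȳ − b·x̄ = 42.4175 − 1.326683·19.875 = 16.049683
ŷ(20) = a + b·20 = 16.049683 + 1.326683·20 = 42.583335

42.5833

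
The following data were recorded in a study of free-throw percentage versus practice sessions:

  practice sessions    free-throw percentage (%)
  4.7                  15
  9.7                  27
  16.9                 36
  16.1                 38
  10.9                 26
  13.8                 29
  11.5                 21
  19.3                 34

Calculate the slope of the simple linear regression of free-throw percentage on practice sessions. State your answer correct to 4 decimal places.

1.4988

n = 8, Σx = 102.9, Σy = 226, Σxy = 3133.9, Σx² = 1474.99
Sxx = Σx² − (Σx)²/n = 1474.99 − 1323.55125 = 151.43875
Sxy = Σxy − (Σx)(Σy)/n = 3133.9 − 2906.925 = 226.975
b = Sxy/Sxx = 226.975/151.43875 = 1.498791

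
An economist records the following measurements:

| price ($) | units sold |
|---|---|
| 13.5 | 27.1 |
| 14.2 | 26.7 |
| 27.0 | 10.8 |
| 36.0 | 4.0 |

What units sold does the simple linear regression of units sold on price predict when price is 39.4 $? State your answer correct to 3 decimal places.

-0.650

n = 4, Σx = 90.7, Σy = 68.6, Σxy = 1180.59, Σx² = 2408.89
Sxx = Σx² − (Σx)²/n = 2408.89 − 2056.6225 = 352.2675
Sxy = Σxy − (Σx)(Σy)/n = 1180.59 − 1555.505 = -374.915
b = Sxy/Sxx = -374.915/352.2675 = -1.064291
a = ȳ − b·x̄ = 17.15 − (-1.064291)·22.675 = 41.282790
ŷ(39.4) = a + b·39.4 = 41.282790 + (-1.064291)·39.4 = -0.650261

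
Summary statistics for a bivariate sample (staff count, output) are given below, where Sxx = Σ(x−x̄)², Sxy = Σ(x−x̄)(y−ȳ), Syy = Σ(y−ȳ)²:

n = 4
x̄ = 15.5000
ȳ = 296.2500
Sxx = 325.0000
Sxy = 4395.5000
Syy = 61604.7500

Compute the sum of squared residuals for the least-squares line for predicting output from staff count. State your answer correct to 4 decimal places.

2157.3031

b = Sxy/Sxx = 4395.5/325 = 13.524615
SSE = Syy − b·Sxy = 61604.75 − 13.524615·4395.5 = 2157.303077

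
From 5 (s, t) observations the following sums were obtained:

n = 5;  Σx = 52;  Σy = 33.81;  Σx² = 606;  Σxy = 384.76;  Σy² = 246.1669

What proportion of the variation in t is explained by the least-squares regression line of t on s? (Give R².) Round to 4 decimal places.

Sxx = Σx² − (Σx)²/n = 606 − 540.8 = 65.2
Sxy = Σxy − (Σx)(Σy)/n = 384.76 − 351.624 = 33.136
Syy = Σy² − (Σy)²/n = 246.1669 − 228.62322 = 17.54368
R² = Sxy²/(Sxx·Syy) = (33.136)²/(65.2·17.54368) = 0.959913

0.9599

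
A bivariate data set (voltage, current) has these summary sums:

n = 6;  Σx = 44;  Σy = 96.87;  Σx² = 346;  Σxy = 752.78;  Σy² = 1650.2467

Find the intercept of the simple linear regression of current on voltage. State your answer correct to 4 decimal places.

Sxx = Σx² − (Σx)²/n = 346 − 322.666667 = 23.333333
Sxy = Σxy − (Σx)(Σy)/n = 752.78 − 710.38 = 42.4
b = Sxy/Sxx = 42.4/23.333333 = 1.817143
a = ȳ − b·x̄ = 16.145 − 1.817143·7.333333 = 2.819286

2.8193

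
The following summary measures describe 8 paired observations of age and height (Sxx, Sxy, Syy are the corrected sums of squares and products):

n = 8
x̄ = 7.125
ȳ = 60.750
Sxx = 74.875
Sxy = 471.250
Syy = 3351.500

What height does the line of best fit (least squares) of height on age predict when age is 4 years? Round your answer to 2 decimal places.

41.08

b = Sxy/Sxx = 471.25/74.875 = 6.293823
a = ȳ − b·x̄ = 60.75 − 6.293823·7.125 = 15.906511
ŷ(4) = a + b·4 = 15.906511 + 6.293823·4 = 41.081803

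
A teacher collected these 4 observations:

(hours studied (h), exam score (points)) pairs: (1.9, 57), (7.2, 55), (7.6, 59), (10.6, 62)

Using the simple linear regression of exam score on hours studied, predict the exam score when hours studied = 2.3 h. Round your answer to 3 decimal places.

55.982

n = 4, Σx = 27.3, Σy = 233, Σxy = 1609.9, Σx² = 225.57
Sxx = Σx² − (Σx)²/n = 225.57 − 186.3225 = 39.2475
Sxy = Σxy − (Σx)(Σy)/n = 1609.9 − 1590.225 = 19.675
b = Sxy/Sxx = 19.675/39.2475 = 0.501306
a = ȳ − b·x̄ = 58.25 − 0.501306·6.825 = 54.828588
ŷ(2.3) = a + b·2.3 = 54.828588 + 0.501306·2.3 = 55.981591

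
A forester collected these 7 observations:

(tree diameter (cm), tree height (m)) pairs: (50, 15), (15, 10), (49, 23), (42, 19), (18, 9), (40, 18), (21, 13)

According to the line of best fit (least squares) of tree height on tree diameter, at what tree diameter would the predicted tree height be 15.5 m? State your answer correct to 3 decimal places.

34.326

n = 7, Σx = 235, Σy = 107, Σxy = 3980, Σx² = 9255
Sxx = Σx² − (Σx)²/n = 9255 − 7889.285714 = 1365.714286
Sxy = Σxy − (Σx)(Σy)/n = 3980 − 3592.142857 = 387.857143
b = Sxy/Sxx = 387.857143/1365.714286 = 0.283996
a = ȳ − b·x̄ = 15.285714 − 0.283996·33.571429 = 5.751569
Set a + b·x = 15.5: x = (15.5 − 5.751569) / 0.283996 = 34.325967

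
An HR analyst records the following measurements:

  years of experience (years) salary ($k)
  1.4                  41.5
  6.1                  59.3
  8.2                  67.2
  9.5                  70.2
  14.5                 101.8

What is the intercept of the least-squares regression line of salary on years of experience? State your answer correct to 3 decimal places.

n = 5, Σx = 39.7, Σy = 340, Σxy = 3113.87, Σx² = 406.91
Sxx = Σx² − (Σx)²/n = 406.91 − 315.218 = 91.692
Sxy = Σxy − (Σx)(Σy)/n = 3113.87 − 2699.6 = 414.27
b = Sxy/Sxx = 414.27/91.692 = 4.518060
a = ȳ − b·x̄ = 68 − 4.518060·7.94 = 32.126600

32.127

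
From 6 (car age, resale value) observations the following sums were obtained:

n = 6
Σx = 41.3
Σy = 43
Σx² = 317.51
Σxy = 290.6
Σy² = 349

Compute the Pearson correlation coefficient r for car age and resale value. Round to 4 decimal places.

Sxx = Σx² − (Σx)²/n = 317.51 − 284.281667 = 33.228333
Sxy = Σxy − (Σx)(Σy)/n = 290.6 − 295.983333 = -5.383333
Syy = Σy² − (Σy)²/n = 349 − 308.166667 = 40.833333
r = Sxy/√(Sxx·Syy) = -5.383333/√(1356.823611) = -5.383333/36.835087 = -0.146147

-0.1461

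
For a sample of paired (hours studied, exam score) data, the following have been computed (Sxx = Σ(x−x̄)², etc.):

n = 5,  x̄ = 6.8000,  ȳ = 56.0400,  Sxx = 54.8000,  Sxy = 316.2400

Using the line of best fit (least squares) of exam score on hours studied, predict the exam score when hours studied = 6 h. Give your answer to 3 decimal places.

51.423

b = Sxy/Sxx = 316.24/54.8 = 5.770803
a = ȳ − b·x̄ = 56.04 − 5.770803·6.8 = 16.798540
ŷ(6) = a + b·6 = 16.798540 + 5.770803·6 = 51.423358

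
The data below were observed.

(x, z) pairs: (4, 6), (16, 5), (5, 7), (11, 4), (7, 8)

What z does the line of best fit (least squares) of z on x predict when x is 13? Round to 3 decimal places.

5.140

n = 5, Σx = 43, Σy = 30, Σxy = 239, Σx² = 467
Sxx = Σx² − (Σx)²/n = 467 − 369.8 = 97.2
Sxy = Σxy − (Σx)(Σy)/n = 239 − 258 = -19
b = Sxy/Sxx = -19/97.2 = -0.195473
a = ȳ − b·x̄ = 6 − (-0.195473)·8.6 = 7.681070
ŷ(13) = a + b·13 = 7.681070 + (-0.195473)·13 = 5.139918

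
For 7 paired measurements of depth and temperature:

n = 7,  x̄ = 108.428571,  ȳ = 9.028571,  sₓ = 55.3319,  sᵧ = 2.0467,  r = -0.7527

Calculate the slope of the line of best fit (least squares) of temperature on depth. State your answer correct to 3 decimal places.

b = r · sᵧ/sₓ = -0.7527 · 2.0467/55.3319 = -0.027842

-0.028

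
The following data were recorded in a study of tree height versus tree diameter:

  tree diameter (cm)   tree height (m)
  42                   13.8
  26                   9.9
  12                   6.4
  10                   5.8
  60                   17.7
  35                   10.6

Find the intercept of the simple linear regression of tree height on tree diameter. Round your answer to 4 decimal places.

3.4343

n = 6, Σx = 185, Σy = 64.2, Σxy = 2404.8, Σx² = 7509
Sxx = Σx² − (Σx)²/n = 7509 − 5704.166667 = 1804.833333
Sxy = Σxy − (Σx)(Σy)/n = 2404.8 − 1979.5 = 425.3
b = Sxy/Sxx = 425.3/1804.833333 = 0.235645
a = ȳ − b·x̄ = 10.7 − 0.235645·30.833333 = 3.434278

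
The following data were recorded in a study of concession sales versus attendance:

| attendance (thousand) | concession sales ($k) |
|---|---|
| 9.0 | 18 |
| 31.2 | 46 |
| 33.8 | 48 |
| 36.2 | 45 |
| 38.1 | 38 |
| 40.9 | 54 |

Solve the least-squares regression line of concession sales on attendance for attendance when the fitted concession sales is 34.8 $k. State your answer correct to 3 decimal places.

n = 6, Σx = 189.2, Σy = 249, Σxy = 8505, Σx² = 6631.74
Sxx = Σx² − (Σx)²/n = 6631.74 − 5966.106667 = 665.633333
Sxy = Σxy − (Σx)(Σy)/n = 8505 − 7851.8 = 653.2
b = Sxy/Sxx = 653.2/665.633333 = 0.981321
a = ȳ − b·x̄ = 41.5 − 0.981321·31.533333 = 10.555676
Set a + b·x = 34.8: x = (34.8 − 10.555676) / 0.981321 = 24.705802

24.706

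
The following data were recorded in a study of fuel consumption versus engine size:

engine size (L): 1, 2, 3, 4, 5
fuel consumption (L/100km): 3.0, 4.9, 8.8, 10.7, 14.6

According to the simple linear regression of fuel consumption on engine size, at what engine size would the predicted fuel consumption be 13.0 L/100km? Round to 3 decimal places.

4.586

n = 5, Σx = 15, Σy = 42, Σxy = 155, Σx² = 55
Sxx = Σx² − (Σx)²/n = 55 − 45 = 10
Sxy = Σxy − (Σx)(Σy)/n = 155 − 126 = 29
b = Sxy/Sxx = 29/10 = 2.9
a = ȳ − b·x̄ = 8.4 − 2.9·3 = -0.3
Set a + b·x = 13.0: x = (13.0 − (-0.3)) / 2.9 = 4.586207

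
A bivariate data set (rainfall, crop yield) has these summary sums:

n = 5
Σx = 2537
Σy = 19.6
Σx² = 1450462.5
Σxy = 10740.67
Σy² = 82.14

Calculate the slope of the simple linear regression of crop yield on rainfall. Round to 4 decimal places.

0.0049

Sxx = Σx² − (Σx)²/n = 1450462.5 − 1287273.8 = 163188.7
Sxy = Σxy − (Σx)(Σy)/n = 10740.67 − 9945.04 = 795.63
b = Sxy/Sxx = 795.63/163188.7 = 0.004876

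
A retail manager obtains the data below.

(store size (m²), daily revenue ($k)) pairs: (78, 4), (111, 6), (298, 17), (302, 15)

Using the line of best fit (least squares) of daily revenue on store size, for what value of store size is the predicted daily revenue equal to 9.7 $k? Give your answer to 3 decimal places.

182.301

n = 4, Σx = 789, Σy = 42, Σxy = 10574, Σx² = 198413
Sxx = Σx² − (Σx)²/n = 198413 − 155630.25 = 42782.75
Sxy = Σxy − (Σx)(Σy)/n = 10574 − 8284.5 = 2289.5
b = Sxy/Sxx = 2289.5/42782.75 = 0.053515
a = ȳ − b·x̄ = 10.5 − 0.053515·197.25 = -0.055747
Set a + b·x = 9.7: x = (9.7 − (-0.055747)) / 0.053515 = 182.300797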